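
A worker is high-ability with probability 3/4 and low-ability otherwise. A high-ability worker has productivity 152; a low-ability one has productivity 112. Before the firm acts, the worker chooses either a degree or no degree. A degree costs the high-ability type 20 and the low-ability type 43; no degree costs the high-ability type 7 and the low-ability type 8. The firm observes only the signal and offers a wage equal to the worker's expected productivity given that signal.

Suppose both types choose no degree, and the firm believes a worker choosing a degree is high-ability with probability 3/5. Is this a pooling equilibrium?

At the pooled signal (no degree) the firm holds the prior 3/4 and pays 3/4·152 + 1/4·112 = 142. Off-path (degree) belief 3/5 gives 3/5·152 + 2/5·112 = 136.
High-ability: no degree gives 142 − 7 = 135; degree gives 136 − 20 = 116. Stays. ✓
Low-ability: no degree gives 142 − 8 = 134; degree gives 136 − 43 = 93. Stays. ✓

Yes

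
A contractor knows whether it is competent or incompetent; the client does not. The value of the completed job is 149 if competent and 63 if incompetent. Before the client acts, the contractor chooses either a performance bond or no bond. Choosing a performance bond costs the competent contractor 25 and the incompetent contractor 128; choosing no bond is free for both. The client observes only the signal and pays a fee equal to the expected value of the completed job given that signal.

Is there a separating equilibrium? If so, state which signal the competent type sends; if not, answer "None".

Try competent → bond, incompetent → no bond:
  If types separate, bond earns payment 149 and no bond earns 63.
  Competent: bond gives 149 − 25 = 124; no bond gives 63 − 0 = 63. No deviation. ✓
  Incompetent: no bond gives 63 − 0 = 63; bond gives 149 − 128 = 21. No deviation. ✓
Both hold — the competent type sends bond.

bond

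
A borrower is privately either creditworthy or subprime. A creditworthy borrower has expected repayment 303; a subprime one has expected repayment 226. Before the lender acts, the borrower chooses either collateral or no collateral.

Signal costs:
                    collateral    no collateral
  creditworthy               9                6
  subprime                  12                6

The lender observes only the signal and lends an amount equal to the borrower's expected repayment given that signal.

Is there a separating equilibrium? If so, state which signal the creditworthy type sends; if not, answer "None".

Try creditworthy → collateral, subprime → no collateral:
  Under separation the lender infers type exactly: collateral → creditworthy (pays 303), no collateral → subprime (pays 226).
  Creditworthy: collateral gives 303 − 9 = 294; no collateral gives 226 − 6 = 220. No deviation. ✓
  Subprime: no collateral gives 226 − 6 = 220; collateral gives 303 − 12 = 291. Would deviate. ✗
Try creditworthy → no collateral, subprime → collateral:
  Under separation the lender infers type exactly: no collateral → creditworthy (pays 303), collateral → subprime (pays 226).
  Creditworthy: no collateral gives 303 − 6 = 297; collateral gives 226 − 9 = 217. No deviation. ✓
  Subprime: collateral gives 226 − 12 = 214; no collateral gives 303 − 6 = 297. Would deviate. ✗
Neither assignment is incentive-compatible.

None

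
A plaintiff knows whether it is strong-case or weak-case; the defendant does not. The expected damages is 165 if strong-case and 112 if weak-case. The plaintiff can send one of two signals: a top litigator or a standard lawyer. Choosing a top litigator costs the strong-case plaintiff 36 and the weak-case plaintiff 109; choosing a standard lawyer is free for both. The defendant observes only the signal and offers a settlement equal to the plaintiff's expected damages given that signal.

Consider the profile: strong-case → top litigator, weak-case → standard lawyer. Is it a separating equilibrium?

Yes

Under separation the defendant infers type exactly: top litigator → strong-case (pays 165), standard lawyer → weak-case (pays 112).
Strong-case: top litigator gives 165 − 36 = 129; standard lawyer gives 112 − 0 = 112. No deviation. ✓
Weak-case: standard lawyer gives 112 − 0 = 112; top litigator gives 165 − 109 = 56. No deviation. ✓
Both incentive constraints hold.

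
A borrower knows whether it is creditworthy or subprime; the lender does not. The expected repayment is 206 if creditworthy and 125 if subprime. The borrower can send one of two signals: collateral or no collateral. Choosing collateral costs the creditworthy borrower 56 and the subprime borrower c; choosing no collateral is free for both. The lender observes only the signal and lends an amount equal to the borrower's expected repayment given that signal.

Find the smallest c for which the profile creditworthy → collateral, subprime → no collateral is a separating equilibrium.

81

Under separation: collateral → creditworthy (pays 206); no collateral → subprime (pays 125).
Creditworthy: 206 − 56 = 150 ≥ 125 − 0 = 125. Holds regardless of c. ✓
Subprime: 125 − 0 ≥ 206 − c, so c ≥ 206 − 125 = 81.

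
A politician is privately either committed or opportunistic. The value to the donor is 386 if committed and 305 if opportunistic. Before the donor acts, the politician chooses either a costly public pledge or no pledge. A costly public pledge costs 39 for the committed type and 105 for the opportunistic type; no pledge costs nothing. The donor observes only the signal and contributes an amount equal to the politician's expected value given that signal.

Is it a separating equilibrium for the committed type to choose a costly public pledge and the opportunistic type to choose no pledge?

Yes

If types separate, pledge earns payment 386 and no pledge earns 305.
Committed: pledge gives 386 − 39 = 347; no pledge gives 305 − 0 = 305. No deviation. ✓
Opportunistic: no pledge gives 305 − 0 = 305; pledge gives 386 − 105 = 281. No deviation. ✓
Neither type gains from mimicking the other.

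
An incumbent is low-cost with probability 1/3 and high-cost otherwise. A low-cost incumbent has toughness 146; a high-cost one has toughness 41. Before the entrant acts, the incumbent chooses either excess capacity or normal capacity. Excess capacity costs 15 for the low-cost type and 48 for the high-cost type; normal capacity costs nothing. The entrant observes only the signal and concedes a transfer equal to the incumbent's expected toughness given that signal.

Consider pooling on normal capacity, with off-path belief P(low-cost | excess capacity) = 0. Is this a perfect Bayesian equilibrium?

On the equilibrium path (normal capacity) the entrant holds the prior 1/3 and pays 1/3·146 + 2/3·41 = 76. Off-path (excess capacity) belief 0 gives 0·146 + 1·41 = 41.
Low-cost: normal capacity gives 76 − 0 = 76; excess capacity gives 41 − 15 = 26. Stays. ✓
High-cost: normal capacity gives 76 − 0 = 76; excess capacity gives 41 − 48 = -7. Stays. ✓
Beliefs are Bayes-consistent on-path and both types best-respond.

Yes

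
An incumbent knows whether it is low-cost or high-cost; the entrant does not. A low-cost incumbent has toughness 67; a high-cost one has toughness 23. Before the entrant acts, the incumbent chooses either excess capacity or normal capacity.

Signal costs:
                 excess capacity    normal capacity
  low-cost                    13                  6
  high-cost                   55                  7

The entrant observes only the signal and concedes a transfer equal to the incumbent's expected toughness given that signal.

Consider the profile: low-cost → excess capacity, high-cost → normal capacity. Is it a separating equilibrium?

Yes

Under separation the entrant infers type exactly: excess capacity → low-cost (pays 67), normal capacity → high-cost (pays 23).
Low-cost: excess capacity gives 67 − 13 = 54; normal capacity gives 23 − 6 = 17. No deviation. ✓
High-cost: normal capacity gives 23 − 7 = 16; excess capacity gives 67 − 55 = 12. No deviation. ✓
Both incentive constraints hold.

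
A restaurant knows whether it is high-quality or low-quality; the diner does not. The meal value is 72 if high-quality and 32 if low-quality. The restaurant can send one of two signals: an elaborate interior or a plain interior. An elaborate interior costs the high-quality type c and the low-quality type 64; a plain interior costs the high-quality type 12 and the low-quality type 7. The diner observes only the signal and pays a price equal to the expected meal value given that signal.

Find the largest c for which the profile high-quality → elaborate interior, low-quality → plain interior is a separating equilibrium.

Under separation: elaborate interior → high-quality (pays 72); plain interior → low-quality (pays 32).
Low-quality: 32 − 7 = 25 ≥ 72 − 64 = 8. Holds regardless of c. ✓
High-quality: 72 − c ≥ 32 − 12, so c ≤ 72 − 20 = 52.

52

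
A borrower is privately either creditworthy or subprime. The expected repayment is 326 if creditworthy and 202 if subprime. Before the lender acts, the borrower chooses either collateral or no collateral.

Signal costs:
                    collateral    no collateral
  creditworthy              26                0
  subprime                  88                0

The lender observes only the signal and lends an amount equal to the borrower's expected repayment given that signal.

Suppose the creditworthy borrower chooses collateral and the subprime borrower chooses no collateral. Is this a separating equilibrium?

Under separation the lender infers type exactly: collateral → creditworthy (pays 326), no collateral → subprime (pays 202).
Creditworthy: collateral gives 326 − 26 = 300; no collateral gives 202 − 0 = 202. No deviation. ✓
Subprime: no collateral gives 202 − 0 = 202; collateral gives 326 − 88 = 238. Would deviate. ✗

No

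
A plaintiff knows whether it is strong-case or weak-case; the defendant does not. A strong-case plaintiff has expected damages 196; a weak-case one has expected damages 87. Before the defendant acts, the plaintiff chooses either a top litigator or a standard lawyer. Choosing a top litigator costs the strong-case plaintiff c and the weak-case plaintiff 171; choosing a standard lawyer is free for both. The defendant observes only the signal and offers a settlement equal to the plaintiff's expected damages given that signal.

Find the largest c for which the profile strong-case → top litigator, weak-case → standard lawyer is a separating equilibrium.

109

Under separation: top litigator → strong-case (pays 196); standard lawyer → weak-case (pays 87).
Weak-case: 87 − 0 = 87 ≥ 196 − 171 = 25. Holds regardless of c. ✓
Strong-case: 196 − c ≥ 87 − 0, so c ≤ 196 − 87 = 109.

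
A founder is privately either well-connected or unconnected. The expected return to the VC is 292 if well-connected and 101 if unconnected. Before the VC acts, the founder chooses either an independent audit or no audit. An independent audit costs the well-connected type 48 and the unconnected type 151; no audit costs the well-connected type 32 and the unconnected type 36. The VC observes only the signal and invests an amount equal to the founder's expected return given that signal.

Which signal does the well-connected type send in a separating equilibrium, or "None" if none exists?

Try well-connected → audit, unconnected → no audit:
  Under separation the VC infers type exactly: audit → well-connected (pays 292), no audit → unconnected (pays 101).
  Well-connected: audit gives 292 − 48 = 244; no audit gives 101 − 32 = 69. No deviation. ✓
  Unconnected: no audit gives 101 − 36 = 65; audit gives 292 − 151 = 141. Would deviate. ✗
Try well-connected → no audit, unconnected → audit:
  Under separation the VC infers type exactly: no audit → well-connected (pays 292), audit → unconnected (pays 101).
  Well-connected: no audit gives 292 − 32 = 260; audit gives 101 − 48 = 53. No deviation. ✓
  Unconnected: audit gives 101 − 151 = -50; no audit gives 292 − 36 = 256. Would deviate. ✗
Neither assignment is incentive-compatible.

None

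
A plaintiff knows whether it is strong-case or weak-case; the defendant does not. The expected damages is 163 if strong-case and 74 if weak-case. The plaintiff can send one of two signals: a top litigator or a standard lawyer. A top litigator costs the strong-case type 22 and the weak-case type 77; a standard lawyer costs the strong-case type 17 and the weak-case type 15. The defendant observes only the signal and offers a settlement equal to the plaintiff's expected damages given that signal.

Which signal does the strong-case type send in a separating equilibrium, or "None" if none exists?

None

Try strong-case → top litigator, weak-case → standard lawyer:
  If types separate, top litigator earns payment 163 and standard lawyer earns 74.
  Strong-case: top litigator gives 163 − 22 = 141; standard lawyer gives 74 − 17 = 57. No deviation. ✓
  Weak-case: standard lawyer gives 74 − 15 = 59; top litigator gives 163 − 77 = 86. Would deviate. ✗
Try strong-case → standard lawyer, weak-case → top litigator:
  If types separate, standard lawyer earns payment 163 and top litigator earns 74.
  Strong-case: standard lawyer gives 163 − 17 = 146; top litigator gives 74 − 22 = 52. No deviation. ✓
  Weak-case: top litigator gives 74 − 77 = -3; standard lawyer gives 163 − 15 = 148. Would deviate. ✗
Neither assignment is incentive-compatible.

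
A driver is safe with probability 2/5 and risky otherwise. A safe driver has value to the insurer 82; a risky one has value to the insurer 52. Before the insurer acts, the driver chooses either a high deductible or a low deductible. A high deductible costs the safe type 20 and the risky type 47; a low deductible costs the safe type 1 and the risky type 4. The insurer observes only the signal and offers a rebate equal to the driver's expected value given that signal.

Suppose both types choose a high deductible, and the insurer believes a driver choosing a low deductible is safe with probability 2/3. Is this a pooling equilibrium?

At the pooled signal (high deductible) the insurer holds the prior 2/5 and pays 2/5·82 + 3/5·52 = 64. Off-path (low deductible) belief 2/3 gives 2/3·82 + 1/3·52 = 72.
Safe: high deductible gives 64 − 20 = 44; low deductible gives 72 − 1 = 71. Deviates. ✗
Risky: high deductible gives 64 − 47 = 17; low deductible gives 72 − 4 = 68. Deviates. ✗

No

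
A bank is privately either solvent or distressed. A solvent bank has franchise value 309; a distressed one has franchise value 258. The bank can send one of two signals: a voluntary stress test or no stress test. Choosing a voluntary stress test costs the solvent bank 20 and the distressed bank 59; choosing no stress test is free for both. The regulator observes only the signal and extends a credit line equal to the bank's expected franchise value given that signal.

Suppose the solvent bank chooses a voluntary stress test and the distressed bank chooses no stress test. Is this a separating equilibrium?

Yes

If types separate, stress test earns payment 309 and no stress test earns 258.
Solvent: stress test gives 309 − 20 = 289; no stress test gives 258 − 0 = 258. No deviation. ✓
Distressed: no stress test gives 258 − 0 = 258; stress test gives 309 − 59 = 250. No deviation. ✓
Neither type gains from mimicking the other.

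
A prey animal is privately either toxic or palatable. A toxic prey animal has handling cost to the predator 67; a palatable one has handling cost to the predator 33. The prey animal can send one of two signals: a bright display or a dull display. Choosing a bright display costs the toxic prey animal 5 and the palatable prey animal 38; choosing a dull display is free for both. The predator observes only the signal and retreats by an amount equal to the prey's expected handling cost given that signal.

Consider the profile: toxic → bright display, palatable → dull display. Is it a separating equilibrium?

Yes

Under separation the predator infers type exactly: bright display → toxic (pays 67), dull display → palatable (pays 33).
Toxic: bright display gives 67 − 5 = 62; dull display gives 33 − 0 = 33. No deviation. ✓
Palatable: dull display gives 33 − 0 = 33; bright display gives 67 − 38 = 29. No deviation. ✓
Neither type gains from mimicking the other.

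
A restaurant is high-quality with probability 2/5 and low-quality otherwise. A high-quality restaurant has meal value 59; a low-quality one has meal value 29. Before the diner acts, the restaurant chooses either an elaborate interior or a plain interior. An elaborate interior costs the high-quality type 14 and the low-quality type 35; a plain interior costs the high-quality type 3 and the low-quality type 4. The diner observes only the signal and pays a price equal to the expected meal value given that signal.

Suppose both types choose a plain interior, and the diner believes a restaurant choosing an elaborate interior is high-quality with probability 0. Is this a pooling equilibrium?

At the pooled signal (plain interior) the diner holds the prior 2/5 and pays 2/5·59 + 3/5·29 = 41. Off-path (elaborate interior) belief 0 gives 0·59 + 1·29 = 29.
High-quality: plain interior gives 41 − 3 = 38; elaborate interior gives 29 − 14 = 15. Stays. ✓
Low-quality: plain interior gives 41 − 4 = 37; elaborate interior gives 29 − 35 = -6. Stays. ✓

Yes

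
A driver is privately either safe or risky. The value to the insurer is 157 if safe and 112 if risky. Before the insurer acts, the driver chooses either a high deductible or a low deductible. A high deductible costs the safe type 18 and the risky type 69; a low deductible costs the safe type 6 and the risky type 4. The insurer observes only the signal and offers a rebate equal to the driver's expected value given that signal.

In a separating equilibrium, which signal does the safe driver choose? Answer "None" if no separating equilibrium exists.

high deductible

Try safe → high deductible, risky → low deductible:
  If types separate, high deductible earns payment 157 and low deductible earns 112.
  Safe: high deductible gives 157 − 18 = 139; low deductible gives 112 − 6 = 106. No deviation. ✓
  Risky: low deductible gives 112 − 4 = 108; high deductible gives 157 − 69 = 88. No deviation. ✓
Both hold — the safe type sends high deductible.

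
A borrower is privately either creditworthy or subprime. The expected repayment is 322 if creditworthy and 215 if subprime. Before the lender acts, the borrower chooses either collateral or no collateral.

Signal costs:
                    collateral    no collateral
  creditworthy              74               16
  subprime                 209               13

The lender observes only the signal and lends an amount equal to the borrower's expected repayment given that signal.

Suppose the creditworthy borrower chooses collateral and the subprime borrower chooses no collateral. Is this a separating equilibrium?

Under separation the lender infers type exactly: collateral → creditworthy (pays 322), no collateral → subprime (pays 215).
Creditworthy: collateral gives 322 − 74 = 248; no collateral gives 215 − 16 = 199. No deviation. ✓
Subprime: no collateral gives 215 − 13 = 202; collateral gives 322 − 209 = 113. No deviation. ✓
Both incentive constraints hold.

Yes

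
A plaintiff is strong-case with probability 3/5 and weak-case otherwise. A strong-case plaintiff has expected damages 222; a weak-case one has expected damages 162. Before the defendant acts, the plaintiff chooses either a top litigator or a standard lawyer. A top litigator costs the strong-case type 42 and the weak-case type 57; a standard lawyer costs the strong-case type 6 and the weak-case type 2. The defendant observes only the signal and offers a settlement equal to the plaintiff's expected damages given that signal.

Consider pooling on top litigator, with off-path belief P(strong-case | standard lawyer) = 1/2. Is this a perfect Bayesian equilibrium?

On the equilibrium path (top litigator) the defendant holds the prior 3/5 and pays 3/5·222 + 2/5·162 = 198. Off-path (standard lawyer) belief 1/2 gives 1/2·222 + 1/2·162 = 192.
Strong-case: top litigator gives 198 − 42 = 156; standard lawyer gives 192 − 6 = 186. Deviates. ✗
Weak-case: top litigator gives 198 − 57 = 141; standard lawyer gives 192 − 2 = 190. Deviates. ✗

No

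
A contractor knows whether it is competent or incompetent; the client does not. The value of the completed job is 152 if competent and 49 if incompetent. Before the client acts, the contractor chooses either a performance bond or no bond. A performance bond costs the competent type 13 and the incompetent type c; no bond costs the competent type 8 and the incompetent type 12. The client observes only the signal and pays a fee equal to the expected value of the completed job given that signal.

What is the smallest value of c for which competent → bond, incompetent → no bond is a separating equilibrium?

115

Under separation: bond → competent (pays 152); no bond → incompetent (pays 49).
Competent: 152 − 13 = 139 ≥ 49 − 8 = 41. Holds regardless of c. ✓
Incompetent: 49 − 12 ≥ 152 − c, so c ≥ 152 − 37 = 115.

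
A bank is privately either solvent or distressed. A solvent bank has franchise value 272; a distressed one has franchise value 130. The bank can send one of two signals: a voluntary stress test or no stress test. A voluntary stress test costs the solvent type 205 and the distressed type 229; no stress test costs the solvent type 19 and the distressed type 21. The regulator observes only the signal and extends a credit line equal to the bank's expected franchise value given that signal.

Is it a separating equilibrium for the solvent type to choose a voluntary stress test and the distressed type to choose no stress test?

No

If types separate, stress test earns payment 272 and no stress test earns 130.
Solvent: stress test gives 272 − 205 = 67; no stress test gives 130 − 19 = 111. Would deviate. ✗
Distressed: no stress test gives 130 − 21 = 109; stress test gives 272 − 229 = 43. No deviation. ✓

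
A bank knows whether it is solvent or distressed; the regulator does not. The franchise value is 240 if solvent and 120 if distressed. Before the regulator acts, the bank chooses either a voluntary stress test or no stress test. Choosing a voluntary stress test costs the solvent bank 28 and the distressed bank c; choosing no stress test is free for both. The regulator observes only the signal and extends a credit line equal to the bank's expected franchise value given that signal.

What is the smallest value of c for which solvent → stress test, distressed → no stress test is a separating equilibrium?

Under separation: stress test → solvent (pays 240); no stress test → distressed (pays 120).
Solvent: 240 − 28 = 212 ≥ 120 − 0 = 120. Holds regardless of c. ✓
Distressed: 120 − 0 ≥ 240 − c, so c ≥ 240 − 120 = 120.

120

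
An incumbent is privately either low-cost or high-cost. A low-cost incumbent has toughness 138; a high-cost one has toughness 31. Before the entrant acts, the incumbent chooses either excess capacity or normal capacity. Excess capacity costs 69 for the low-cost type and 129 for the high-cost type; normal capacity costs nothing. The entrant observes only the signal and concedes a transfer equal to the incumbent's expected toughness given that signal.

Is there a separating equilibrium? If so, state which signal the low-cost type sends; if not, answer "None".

Try low-cost → excess capacity, high-cost → normal capacity:
  Under separation the entrant infers type exactly: excess capacity → low-cost (pays 138), normal capacity → high-cost (pays 31).
  Low-cost: excess capacity gives 138 − 69 = 69; normal capacity gives 31 − 0 = 31. No deviation. ✓
  High-cost: normal capacity gives 31 − 0 = 31; excess capacity gives 138 − 129 = 9. No deviation. ✓
Both hold — the low-cost type sends excess capacity.

excess capacity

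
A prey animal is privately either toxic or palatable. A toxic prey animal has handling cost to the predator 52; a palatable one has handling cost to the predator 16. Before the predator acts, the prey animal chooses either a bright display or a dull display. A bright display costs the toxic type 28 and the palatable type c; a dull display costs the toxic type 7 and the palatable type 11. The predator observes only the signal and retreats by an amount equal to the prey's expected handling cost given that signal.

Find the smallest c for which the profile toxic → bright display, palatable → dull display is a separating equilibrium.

Under separation: bright display → toxic (pays 52); dull display → palatable (pays 16).
Toxic: 52 − 28 = 24 ≥ 16 − 7 = 9. Holds regardless of c. ✓
Palatable: 16 − 11 ≥ 52 − c, so c ≥ 52 − 5 = 47.

47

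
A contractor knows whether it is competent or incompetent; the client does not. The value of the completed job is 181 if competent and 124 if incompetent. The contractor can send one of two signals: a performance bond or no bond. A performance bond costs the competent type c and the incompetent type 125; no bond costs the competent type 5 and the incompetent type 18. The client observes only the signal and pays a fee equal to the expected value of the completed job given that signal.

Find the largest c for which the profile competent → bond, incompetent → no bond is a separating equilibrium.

Under separation: bond → competent (pays 181); no bond → incompetent (pays 124).
Incompetent: 124 − 18 = 106 ≥ 181 − 125 = 56. Holds regardless of c. ✓
Competent: 181 − c ≥ 124 − 5, so c ≤ 181 − 119 = 62.

62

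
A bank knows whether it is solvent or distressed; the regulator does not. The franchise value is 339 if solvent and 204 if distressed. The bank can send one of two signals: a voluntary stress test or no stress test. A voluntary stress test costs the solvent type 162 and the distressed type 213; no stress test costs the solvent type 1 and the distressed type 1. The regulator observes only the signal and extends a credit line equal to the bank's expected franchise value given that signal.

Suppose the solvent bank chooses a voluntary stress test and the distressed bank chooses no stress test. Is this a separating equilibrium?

Under separation the regulator infers type exactly: stress test → solvent (pays 339), no stress test → distressed (pays 204).
Solvent: stress test gives 339 − 162 = 177; no stress test gives 204 − 1 = 203. Would deviate. ✗
Distressed: no stress test gives 204 − 1 = 203; stress test gives 339 − 213 = 126. No deviation. ✓

No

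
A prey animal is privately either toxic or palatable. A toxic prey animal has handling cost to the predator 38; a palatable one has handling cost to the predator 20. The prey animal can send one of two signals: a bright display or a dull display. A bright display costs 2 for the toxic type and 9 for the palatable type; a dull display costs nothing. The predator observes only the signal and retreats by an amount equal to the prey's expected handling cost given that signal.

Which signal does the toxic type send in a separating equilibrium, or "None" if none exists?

None

Try toxic → bright display, palatable → dull display:
  Under separation the predator infers type exactly: bright display → toxic (pays 38), dull display → palatable (pays 20).
  Toxic: bright display gives 38 − 2 = 36; dull display gives 20 − 0 = 20. No deviation. ✓
  Palatable: dull display gives 20 − 0 = 20; bright display gives 38 − 9 = 29. Would deviate. ✗
Try toxic → dull display, palatable → bright display:
  Under separation the predator infers type exactly: dull display → toxic (pays 38), bright display → palatable (pays 20).
  Toxic: dull display gives 38 − 0 = 38; bright display gives 20 − 2 = 18. No deviation. ✓
  Palatable: bright display gives 20 − 9 = 11; dull display gives 38 − 0 = 38. Would deviate. ✗
Neither assignment is incentive-compatible.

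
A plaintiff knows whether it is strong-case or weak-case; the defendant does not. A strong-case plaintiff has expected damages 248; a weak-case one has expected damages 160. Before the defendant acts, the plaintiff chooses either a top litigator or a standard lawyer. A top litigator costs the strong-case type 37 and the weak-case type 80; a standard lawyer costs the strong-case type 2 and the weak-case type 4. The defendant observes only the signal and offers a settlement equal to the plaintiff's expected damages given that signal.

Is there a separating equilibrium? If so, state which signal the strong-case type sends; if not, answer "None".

Try strong-case → top litigator, weak-case → standard lawyer:
  Under separation the defendant infers type exactly: top litigator → strong-case (pays 248), standard lawyer → weak-case (pays 160).
  Strong-case: top litigator gives 248 − 37 = 211; standard lawyer gives 160 − 2 = 158. No deviation. ✓
  Weak-case: standard lawyer gives 160 − 4 = 156; top litigator gives 248 − 80 = 168. Would deviate. ✗
Try strong-case → standard lawyer, weak-case → top litigator:
  Under separation the defendant infers type exactly: standard lawyer → strong-case (pays 248), top litigator → weak-case (pays 160).
  Strong-case: standard lawyer gives 248 − 2 = 246; top litigator gives 160 − 37 = 123. No deviation. ✓
  Weak-case: top litigator gives 160 − 80 = 80; standard lawyer gives 248 − 4 = 244. Would deviate. ✗
Neither assignment is incentive-compatible.

None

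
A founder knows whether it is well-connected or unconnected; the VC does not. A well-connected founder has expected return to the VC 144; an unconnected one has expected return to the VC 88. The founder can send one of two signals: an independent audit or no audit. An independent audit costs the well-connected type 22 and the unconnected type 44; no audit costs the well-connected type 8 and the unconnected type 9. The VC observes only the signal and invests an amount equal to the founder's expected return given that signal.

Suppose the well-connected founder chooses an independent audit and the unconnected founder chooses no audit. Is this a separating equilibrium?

No

Under separation the VC infers type exactly: audit → well-connected (pays 144), no audit → unconnected (pays 88).
Well-connected: audit gives 144 − 22 = 122; no audit gives 88 − 8 = 80. No deviation. ✓
Unconnected: no audit gives 88 − 9 = 79; audit gives 144 − 44 = 100. Would deviate. ✗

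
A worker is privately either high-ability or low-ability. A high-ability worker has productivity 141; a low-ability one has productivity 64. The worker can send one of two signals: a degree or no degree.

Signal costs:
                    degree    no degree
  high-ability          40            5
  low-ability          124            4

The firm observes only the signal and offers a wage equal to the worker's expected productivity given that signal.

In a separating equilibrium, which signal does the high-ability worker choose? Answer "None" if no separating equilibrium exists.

Try high-ability → degree, low-ability → no degree:
  If types separate, degree earns payment 141 and no degree earns 64.
  High-ability: degree gives 141 − 40 = 101; no degree gives 64 − 5 = 59. No deviation. ✓
  Low-ability: no degree gives 64 − 4 = 60; degree gives 141 − 124 = 17. No deviation. ✓
Both hold — the high-ability type sends degree.

degree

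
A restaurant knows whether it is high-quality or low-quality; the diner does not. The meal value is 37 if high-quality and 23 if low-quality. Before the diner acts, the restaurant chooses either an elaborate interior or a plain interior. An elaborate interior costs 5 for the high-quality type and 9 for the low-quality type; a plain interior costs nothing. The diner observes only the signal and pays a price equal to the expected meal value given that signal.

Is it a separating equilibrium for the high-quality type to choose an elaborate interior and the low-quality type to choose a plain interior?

If types separate, elaborate interior earns payment 37 and plain interior earns 23.
High-quality: elaborate interior gives 37 − 5 = 32; plain interior gives 23 − 0 = 23. No deviation. ✓
Low-quality: plain interior gives 23 − 0 = 23; elaborate interior gives 37 − 9 = 28. Would deviate. ✗

No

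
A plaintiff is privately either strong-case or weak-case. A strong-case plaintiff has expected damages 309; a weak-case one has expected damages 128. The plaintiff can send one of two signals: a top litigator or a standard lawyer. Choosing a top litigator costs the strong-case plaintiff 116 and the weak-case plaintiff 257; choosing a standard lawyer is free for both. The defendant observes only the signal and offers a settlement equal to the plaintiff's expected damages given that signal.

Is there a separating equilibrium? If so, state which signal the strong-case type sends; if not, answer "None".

top litigator

Try strong-case → top litigator, weak-case → standard lawyer:
  Under separation the defendant infers type exactly: top litigator → strong-case (pays 309), standard lawyer → weak-case (pays 128).
  Strong-case: top litigator gives 309 − 116 = 193; standard lawyer gives 128 − 0 = 128. No deviation. ✓
  Weak-case: standard lawyer gives 128 − 0 = 128; top litigator gives 309 − 257 = 52. No deviation. ✓
Both hold — the strong-case type sends top litigator.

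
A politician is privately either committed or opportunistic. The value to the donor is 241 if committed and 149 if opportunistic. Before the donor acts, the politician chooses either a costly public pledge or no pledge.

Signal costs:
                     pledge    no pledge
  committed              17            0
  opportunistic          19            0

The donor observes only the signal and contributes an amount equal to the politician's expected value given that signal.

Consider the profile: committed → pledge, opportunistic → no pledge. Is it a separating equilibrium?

If types separate, pledge earns payment 241 and no pledge earns 149.
Committed: pledge gives 241 − 17 = 224; no pledge gives 149 − 0 = 149. No deviation. ✓
Opportunistic: no pledge gives 149 − 0 = 149; pledge gives 241 − 19 = 222. Would deviate. ✗

No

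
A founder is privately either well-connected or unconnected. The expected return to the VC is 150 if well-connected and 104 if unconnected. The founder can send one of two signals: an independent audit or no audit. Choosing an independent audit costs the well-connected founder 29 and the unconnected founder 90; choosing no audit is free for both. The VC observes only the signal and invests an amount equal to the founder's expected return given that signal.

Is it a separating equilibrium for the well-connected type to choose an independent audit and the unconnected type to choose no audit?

Under separation the VC infers type exactly: audit → well-connected (pays 150), no audit → unconnected (pays 104).
Well-connected: audit gives 150 − 29 = 121; no audit gives 104 − 0 = 104. No deviation. ✓
Unconnected: no audit gives 104 − 0 = 104; audit gives 150 − 90 = 60. No deviation. ✓
Both incentive constraints hold.

Yes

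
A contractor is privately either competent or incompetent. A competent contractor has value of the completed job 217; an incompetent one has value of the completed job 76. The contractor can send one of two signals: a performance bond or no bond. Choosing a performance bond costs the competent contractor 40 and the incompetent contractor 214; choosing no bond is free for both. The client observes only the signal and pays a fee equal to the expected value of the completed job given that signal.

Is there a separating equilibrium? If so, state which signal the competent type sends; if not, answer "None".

bond

Try competent → bond, incompetent → no bond:
  Under separation the client infers type exactly: bond → competent (pays 217), no bond → incompetent (pays 76).
  Competent: bond gives 217 − 40 = 177; no bond gives 76 − 0 = 76. No deviation. ✓
  Incompetent: no bond gives 76 − 0 = 76; bond gives 217 − 214 = 3. No deviation. ✓
Both hold — the competent type sends bond.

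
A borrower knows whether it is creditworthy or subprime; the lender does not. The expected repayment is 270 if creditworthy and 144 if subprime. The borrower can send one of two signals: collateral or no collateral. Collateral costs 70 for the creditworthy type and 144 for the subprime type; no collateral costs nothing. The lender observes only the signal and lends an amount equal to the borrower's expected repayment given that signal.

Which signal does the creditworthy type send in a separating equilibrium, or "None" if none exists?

collateral

Try creditworthy → collateral, subprime → no collateral:
  Under separation the lender infers type exactly: collateral → creditworthy (pays 270), no collateral → subprime (pays 144).
  Creditworthy: collateral gives 270 − 70 = 200; no collateral gives 144 − 0 = 144. No deviation. ✓
  Subprime: no collateral gives 144 − 0 = 144; collateral gives 270 − 144 = 126. No deviation. ✓
Both hold — the creditworthy type sends collateral.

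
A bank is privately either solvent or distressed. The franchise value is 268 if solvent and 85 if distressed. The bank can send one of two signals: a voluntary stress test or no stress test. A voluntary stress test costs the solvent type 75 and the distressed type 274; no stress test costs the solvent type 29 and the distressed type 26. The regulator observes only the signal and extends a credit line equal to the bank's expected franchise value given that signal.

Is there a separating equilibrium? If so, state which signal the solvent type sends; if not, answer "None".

Try solvent → stress test, distressed → no stress test:
  If types separate, stress test earns payment 268 and no stress test earns 85.
  Solvent: stress test gives 268 − 75 = 193; no stress test gives 85 − 29 = 56. No deviation. ✓
  Distressed: no stress test gives 85 − 26 = 59; stress test gives 268 − 274 = -6. No deviation. ✓
Both hold — the solvent type sends stress test.

stress test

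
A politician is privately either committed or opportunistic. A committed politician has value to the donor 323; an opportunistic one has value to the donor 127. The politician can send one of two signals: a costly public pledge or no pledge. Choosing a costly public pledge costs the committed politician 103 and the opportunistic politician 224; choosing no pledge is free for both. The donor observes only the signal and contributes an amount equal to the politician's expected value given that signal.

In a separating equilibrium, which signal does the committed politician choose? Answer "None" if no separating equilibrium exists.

Try committed → pledge, opportunistic → no pledge:
  If types separate, pledge earns payment 323 and no pledge earns 127.
  Committed: pledge gives 323 − 103 = 220; no pledge gives 127 − 0 = 127. No deviation. ✓
  Opportunistic: no pledge gives 127 − 0 = 127; pledge gives 323 − 224 = 99. No deviation. ✓
Both hold — the committed type sends pledge.

pledge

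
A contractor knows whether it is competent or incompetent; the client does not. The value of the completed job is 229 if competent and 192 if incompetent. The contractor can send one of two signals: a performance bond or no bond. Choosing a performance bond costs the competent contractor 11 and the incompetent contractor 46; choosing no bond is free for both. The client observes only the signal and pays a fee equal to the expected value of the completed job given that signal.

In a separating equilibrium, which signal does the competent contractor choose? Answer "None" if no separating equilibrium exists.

Try competent → bond, incompetent → no bond:
  If types separate, bond earns payment 229 and no bond earns 192.
  Competent: bond gives 229 − 11 = 218; no bond gives 192 − 0 = 192. No deviation. ✓
  Incompetent: no bond gives 192 − 0 = 192; bond gives 229 − 46 = 183. No deviation. ✓
Both hold — the competent type sends bond.

bond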